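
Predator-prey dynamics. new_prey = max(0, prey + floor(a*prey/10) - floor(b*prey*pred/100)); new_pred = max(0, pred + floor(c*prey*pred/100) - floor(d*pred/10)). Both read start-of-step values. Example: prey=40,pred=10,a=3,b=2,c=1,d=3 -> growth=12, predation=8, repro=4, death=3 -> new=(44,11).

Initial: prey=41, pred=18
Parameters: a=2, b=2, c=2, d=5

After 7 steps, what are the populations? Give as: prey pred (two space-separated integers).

Step 1: prey: 41+8-14=35; pred: 18+14-9=23
Step 2: prey: 35+7-16=26; pred: 23+16-11=28
Step 3: prey: 26+5-14=17; pred: 28+14-14=28
Step 4: prey: 17+3-9=11; pred: 28+9-14=23
Step 5: prey: 11+2-5=8; pred: 23+5-11=17
Step 6: prey: 8+1-2=7; pred: 17+2-8=11
Step 7: prey: 7+1-1=7; pred: 11+1-5=7

Answer: 7 7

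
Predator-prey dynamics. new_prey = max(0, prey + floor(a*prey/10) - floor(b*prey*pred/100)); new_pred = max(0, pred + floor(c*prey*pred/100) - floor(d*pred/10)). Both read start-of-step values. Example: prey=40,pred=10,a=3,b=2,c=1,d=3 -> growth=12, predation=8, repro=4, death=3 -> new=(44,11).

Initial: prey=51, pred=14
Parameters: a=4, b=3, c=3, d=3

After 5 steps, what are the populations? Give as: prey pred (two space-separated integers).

Step 1: prey: 51+20-21=50; pred: 14+21-4=31
Step 2: prey: 50+20-46=24; pred: 31+46-9=68
Step 3: prey: 24+9-48=0; pred: 68+48-20=96
Step 4: prey: 0+0-0=0; pred: 96+0-28=68
Step 5: prey: 0+0-0=0; pred: 68+0-20=48

Answer: 0 48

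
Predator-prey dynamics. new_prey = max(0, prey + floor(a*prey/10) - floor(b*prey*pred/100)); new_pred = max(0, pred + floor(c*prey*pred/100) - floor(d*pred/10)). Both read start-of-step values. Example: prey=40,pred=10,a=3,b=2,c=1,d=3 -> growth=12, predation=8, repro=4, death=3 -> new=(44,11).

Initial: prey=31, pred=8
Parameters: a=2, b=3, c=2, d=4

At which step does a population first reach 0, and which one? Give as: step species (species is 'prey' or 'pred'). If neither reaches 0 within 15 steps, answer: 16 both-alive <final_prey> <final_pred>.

Step 1: prey: 31+6-7=30; pred: 8+4-3=9
Step 2: prey: 30+6-8=28; pred: 9+5-3=11
Step 3: prey: 28+5-9=24; pred: 11+6-4=13
Step 4: prey: 24+4-9=19; pred: 13+6-5=14
Step 5: prey: 19+3-7=15; pred: 14+5-5=14
Step 6: prey: 15+3-6=12; pred: 14+4-5=13
Step 7: prey: 12+2-4=10; pred: 13+3-5=11
Step 8: prey: 10+2-3=9; pred: 11+2-4=9
Step 9: prey: 9+1-2=8; pred: 9+1-3=7
Step 10: prey: 8+1-1=8; pred: 7+1-2=6
Step 11: prey: 8+1-1=8; pred: 6+0-2=4
Step 12: prey: 8+1-0=9; pred: 4+0-1=3
Step 13: prey: 9+1-0=10; pred: 3+0-1=2
Step 14: prey: 10+2-0=12; pred: 2+0-0=2
Step 15: prey: 12+2-0=14; pred: 2+0-0=2
No extinction within 15 steps

Answer: 16 both-alive 14 2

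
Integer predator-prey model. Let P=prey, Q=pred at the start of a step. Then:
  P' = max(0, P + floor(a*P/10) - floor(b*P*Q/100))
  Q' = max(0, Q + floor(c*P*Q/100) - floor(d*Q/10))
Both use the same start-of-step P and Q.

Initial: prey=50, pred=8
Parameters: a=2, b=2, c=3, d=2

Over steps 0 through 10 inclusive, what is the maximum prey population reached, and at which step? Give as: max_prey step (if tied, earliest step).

Answer: 52 1

Derivation:
Step 1: prey: 50+10-8=52; pred: 8+12-1=19
Step 2: prey: 52+10-19=43; pred: 19+29-3=45
Step 3: prey: 43+8-38=13; pred: 45+58-9=94
Step 4: prey: 13+2-24=0; pred: 94+36-18=112
Step 5: prey: 0+0-0=0; pred: 112+0-22=90
Step 6: prey: 0+0-0=0; pred: 90+0-18=72
Step 7: prey: 0+0-0=0; pred: 72+0-14=58
Step 8: prey: 0+0-0=0; pred: 58+0-11=47
Step 9: prey: 0+0-0=0; pred: 47+0-9=38
Step 10: prey: 0+0-0=0; pred: 38+0-7=31
Max prey = 52 at step 1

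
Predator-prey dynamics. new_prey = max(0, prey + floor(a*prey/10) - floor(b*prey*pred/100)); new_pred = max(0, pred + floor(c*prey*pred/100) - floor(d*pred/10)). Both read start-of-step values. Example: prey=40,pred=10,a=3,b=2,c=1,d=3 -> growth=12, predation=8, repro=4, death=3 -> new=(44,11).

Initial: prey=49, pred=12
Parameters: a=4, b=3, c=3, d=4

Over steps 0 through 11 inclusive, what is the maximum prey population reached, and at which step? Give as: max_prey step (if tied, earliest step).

Step 1: prey: 49+19-17=51; pred: 12+17-4=25
Step 2: prey: 51+20-38=33; pred: 25+38-10=53
Step 3: prey: 33+13-52=0; pred: 53+52-21=84
Step 4: prey: 0+0-0=0; pred: 84+0-33=51
Step 5: prey: 0+0-0=0; pred: 51+0-20=31
Step 6: prey: 0+0-0=0; pred: 31+0-12=19
Step 7: prey: 0+0-0=0; pred: 19+0-7=12
Step 8: prey: 0+0-0=0; pred: 12+0-4=8
Step 9: prey: 0+0-0=0; pred: 8+0-3=5
Step 10: prey: 0+0-0=0; pred: 5+0-2=3
Step 11: prey: 0+0-0=0; pred: 3+0-1=2
Max prey = 51 at step 1

Answer: 51 1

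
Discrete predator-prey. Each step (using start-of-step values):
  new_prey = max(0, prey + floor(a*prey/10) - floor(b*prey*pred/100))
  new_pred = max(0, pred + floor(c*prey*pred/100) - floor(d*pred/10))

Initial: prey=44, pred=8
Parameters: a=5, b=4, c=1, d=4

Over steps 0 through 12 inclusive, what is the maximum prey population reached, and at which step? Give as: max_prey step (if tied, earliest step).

Step 1: prey: 44+22-14=52; pred: 8+3-3=8
Step 2: prey: 52+26-16=62; pred: 8+4-3=9
Step 3: prey: 62+31-22=71; pred: 9+5-3=11
Step 4: prey: 71+35-31=75; pred: 11+7-4=14
Step 5: prey: 75+37-42=70; pred: 14+10-5=19
Step 6: prey: 70+35-53=52; pred: 19+13-7=25
Step 7: prey: 52+26-52=26; pred: 25+13-10=28
Step 8: prey: 26+13-29=10; pred: 28+7-11=24
Step 9: prey: 10+5-9=6; pred: 24+2-9=17
Step 10: prey: 6+3-4=5; pred: 17+1-6=12
Step 11: prey: 5+2-2=5; pred: 12+0-4=8
Step 12: prey: 5+2-1=6; pred: 8+0-3=5
Max prey = 75 at step 4

Answer: 75 4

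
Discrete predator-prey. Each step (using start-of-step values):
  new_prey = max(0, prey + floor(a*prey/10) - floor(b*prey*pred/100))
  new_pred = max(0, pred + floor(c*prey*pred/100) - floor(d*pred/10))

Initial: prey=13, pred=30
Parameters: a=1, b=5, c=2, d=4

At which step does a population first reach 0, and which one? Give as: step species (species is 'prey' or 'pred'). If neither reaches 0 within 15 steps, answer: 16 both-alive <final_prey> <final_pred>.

Answer: 1 prey

Derivation:
Step 1: prey: 13+1-19=0; pred: 30+7-12=25
First extinction: prey at step 1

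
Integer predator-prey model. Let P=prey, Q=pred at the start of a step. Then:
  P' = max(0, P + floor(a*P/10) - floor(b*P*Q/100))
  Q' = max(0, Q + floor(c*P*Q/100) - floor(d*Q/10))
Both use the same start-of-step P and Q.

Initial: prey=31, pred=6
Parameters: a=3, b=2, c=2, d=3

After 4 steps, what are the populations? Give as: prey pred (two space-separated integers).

Answer: 44 27

Derivation:
Step 1: prey: 31+9-3=37; pred: 6+3-1=8
Step 2: prey: 37+11-5=43; pred: 8+5-2=11
Step 3: prey: 43+12-9=46; pred: 11+9-3=17
Step 4: prey: 46+13-15=44; pred: 17+15-5=27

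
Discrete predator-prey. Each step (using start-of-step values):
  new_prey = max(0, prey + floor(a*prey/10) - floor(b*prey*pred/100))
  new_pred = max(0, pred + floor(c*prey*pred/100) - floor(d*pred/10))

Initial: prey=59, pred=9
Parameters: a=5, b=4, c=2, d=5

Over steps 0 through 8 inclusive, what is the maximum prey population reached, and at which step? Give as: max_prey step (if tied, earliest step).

Step 1: prey: 59+29-21=67; pred: 9+10-4=15
Step 2: prey: 67+33-40=60; pred: 15+20-7=28
Step 3: prey: 60+30-67=23; pred: 28+33-14=47
Step 4: prey: 23+11-43=0; pred: 47+21-23=45
Step 5: prey: 0+0-0=0; pred: 45+0-22=23
Step 6: prey: 0+0-0=0; pred: 23+0-11=12
Step 7: prey: 0+0-0=0; pred: 12+0-6=6
Step 8: prey: 0+0-0=0; pred: 6+0-3=3
Max prey = 67 at step 1

Answer: 67 1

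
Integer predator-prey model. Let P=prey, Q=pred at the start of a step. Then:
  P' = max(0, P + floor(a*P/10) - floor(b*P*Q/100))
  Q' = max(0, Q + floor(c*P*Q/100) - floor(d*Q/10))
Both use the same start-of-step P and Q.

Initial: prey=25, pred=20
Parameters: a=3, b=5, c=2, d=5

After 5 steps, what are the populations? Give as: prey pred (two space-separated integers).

Answer: 1 2

Derivation:
Step 1: prey: 25+7-25=7; pred: 20+10-10=20
Step 2: prey: 7+2-7=2; pred: 20+2-10=12
Step 3: prey: 2+0-1=1; pred: 12+0-6=6
Step 4: prey: 1+0-0=1; pred: 6+0-3=3
Step 5: prey: 1+0-0=1; pred: 3+0-1=2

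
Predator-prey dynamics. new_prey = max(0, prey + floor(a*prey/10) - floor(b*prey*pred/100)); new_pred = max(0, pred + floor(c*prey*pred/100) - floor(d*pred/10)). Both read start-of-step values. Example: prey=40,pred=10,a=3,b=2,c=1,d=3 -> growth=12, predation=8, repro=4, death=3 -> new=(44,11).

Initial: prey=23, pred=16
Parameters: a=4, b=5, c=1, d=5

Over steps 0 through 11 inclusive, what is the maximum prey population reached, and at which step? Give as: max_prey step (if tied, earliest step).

Answer: 112 11

Derivation:
Step 1: prey: 23+9-18=14; pred: 16+3-8=11
Step 2: prey: 14+5-7=12; pred: 11+1-5=7
Step 3: prey: 12+4-4=12; pred: 7+0-3=4
Step 4: prey: 12+4-2=14; pred: 4+0-2=2
Step 5: prey: 14+5-1=18; pred: 2+0-1=1
Step 6: prey: 18+7-0=25; pred: 1+0-0=1
Step 7: prey: 25+10-1=34; pred: 1+0-0=1
Step 8: prey: 34+13-1=46; pred: 1+0-0=1
Step 9: prey: 46+18-2=62; pred: 1+0-0=1
Step 10: prey: 62+24-3=83; pred: 1+0-0=1
Step 11: prey: 83+33-4=112; pred: 1+0-0=1
Max prey = 112 at step 11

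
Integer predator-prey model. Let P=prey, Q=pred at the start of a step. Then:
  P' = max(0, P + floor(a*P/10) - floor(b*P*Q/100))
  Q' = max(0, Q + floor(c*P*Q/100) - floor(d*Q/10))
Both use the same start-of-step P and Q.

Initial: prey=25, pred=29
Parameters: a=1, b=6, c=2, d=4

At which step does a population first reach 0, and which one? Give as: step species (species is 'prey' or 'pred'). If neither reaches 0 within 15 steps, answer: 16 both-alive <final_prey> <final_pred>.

Step 1: prey: 25+2-43=0; pred: 29+14-11=32
First extinction: prey at step 1

Answer: 1 prey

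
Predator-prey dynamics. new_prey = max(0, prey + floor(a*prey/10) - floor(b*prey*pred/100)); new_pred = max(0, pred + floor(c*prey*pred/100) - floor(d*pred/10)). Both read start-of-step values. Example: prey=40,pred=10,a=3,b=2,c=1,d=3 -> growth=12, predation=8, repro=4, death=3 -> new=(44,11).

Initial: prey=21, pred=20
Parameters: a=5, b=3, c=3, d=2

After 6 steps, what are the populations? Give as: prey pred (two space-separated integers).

Step 1: prey: 21+10-12=19; pred: 20+12-4=28
Step 2: prey: 19+9-15=13; pred: 28+15-5=38
Step 3: prey: 13+6-14=5; pred: 38+14-7=45
Step 4: prey: 5+2-6=1; pred: 45+6-9=42
Step 5: prey: 1+0-1=0; pred: 42+1-8=35
Step 6: prey: 0+0-0=0; pred: 35+0-7=28

Answer: 0 28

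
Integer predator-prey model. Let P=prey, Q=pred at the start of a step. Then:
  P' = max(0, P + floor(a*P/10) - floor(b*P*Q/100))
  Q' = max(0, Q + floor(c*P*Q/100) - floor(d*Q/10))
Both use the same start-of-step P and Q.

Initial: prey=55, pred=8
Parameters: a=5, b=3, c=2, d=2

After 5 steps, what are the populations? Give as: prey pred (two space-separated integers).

Answer: 0 92

Derivation:
Step 1: prey: 55+27-13=69; pred: 8+8-1=15
Step 2: prey: 69+34-31=72; pred: 15+20-3=32
Step 3: prey: 72+36-69=39; pred: 32+46-6=72
Step 4: prey: 39+19-84=0; pred: 72+56-14=114
Step 5: prey: 0+0-0=0; pred: 114+0-22=92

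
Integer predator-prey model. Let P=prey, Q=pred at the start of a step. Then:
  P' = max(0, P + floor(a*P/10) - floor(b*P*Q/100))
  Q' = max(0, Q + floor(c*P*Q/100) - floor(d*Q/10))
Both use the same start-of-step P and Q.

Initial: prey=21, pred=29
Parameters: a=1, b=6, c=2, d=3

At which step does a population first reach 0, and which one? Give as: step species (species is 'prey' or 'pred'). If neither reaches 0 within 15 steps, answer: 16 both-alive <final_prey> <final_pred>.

Answer: 1 prey

Derivation:
Step 1: prey: 21+2-36=0; pred: 29+12-8=33
First extinction: prey at step 1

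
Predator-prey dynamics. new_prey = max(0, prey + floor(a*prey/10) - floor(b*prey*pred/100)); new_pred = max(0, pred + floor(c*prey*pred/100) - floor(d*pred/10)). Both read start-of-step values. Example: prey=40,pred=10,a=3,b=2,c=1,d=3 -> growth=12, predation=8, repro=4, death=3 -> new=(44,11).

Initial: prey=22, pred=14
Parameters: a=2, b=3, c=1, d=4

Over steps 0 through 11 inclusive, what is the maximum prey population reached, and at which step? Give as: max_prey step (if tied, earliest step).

Answer: 27 11

Derivation:
Step 1: prey: 22+4-9=17; pred: 14+3-5=12
Step 2: prey: 17+3-6=14; pred: 12+2-4=10
Step 3: prey: 14+2-4=12; pred: 10+1-4=7
Step 4: prey: 12+2-2=12; pred: 7+0-2=5
Step 5: prey: 12+2-1=13; pred: 5+0-2=3
Step 6: prey: 13+2-1=14; pred: 3+0-1=2
Step 7: prey: 14+2-0=16; pred: 2+0-0=2
Step 8: prey: 16+3-0=19; pred: 2+0-0=2
Step 9: prey: 19+3-1=21; pred: 2+0-0=2
Step 10: prey: 21+4-1=24; pred: 2+0-0=2
Step 11: prey: 24+4-1=27; pred: 2+0-0=2
Max prey = 27 at step 11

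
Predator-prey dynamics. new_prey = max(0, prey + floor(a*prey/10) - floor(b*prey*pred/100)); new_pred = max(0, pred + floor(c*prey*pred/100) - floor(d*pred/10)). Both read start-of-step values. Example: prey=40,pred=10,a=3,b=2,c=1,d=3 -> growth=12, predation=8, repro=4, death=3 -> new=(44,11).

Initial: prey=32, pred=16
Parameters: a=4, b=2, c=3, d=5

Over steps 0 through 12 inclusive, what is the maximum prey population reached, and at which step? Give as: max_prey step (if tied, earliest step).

Answer: 34 1

Derivation:
Step 1: prey: 32+12-10=34; pred: 16+15-8=23
Step 2: prey: 34+13-15=32; pred: 23+23-11=35
Step 3: prey: 32+12-22=22; pred: 35+33-17=51
Step 4: prey: 22+8-22=8; pred: 51+33-25=59
Step 5: prey: 8+3-9=2; pred: 59+14-29=44
Step 6: prey: 2+0-1=1; pred: 44+2-22=24
Step 7: prey: 1+0-0=1; pred: 24+0-12=12
Step 8: prey: 1+0-0=1; pred: 12+0-6=6
Step 9: prey: 1+0-0=1; pred: 6+0-3=3
Step 10: prey: 1+0-0=1; pred: 3+0-1=2
Step 11: prey: 1+0-0=1; pred: 2+0-1=1
Step 12: prey: 1+0-0=1; pred: 1+0-0=1
Max prey = 34 at step 1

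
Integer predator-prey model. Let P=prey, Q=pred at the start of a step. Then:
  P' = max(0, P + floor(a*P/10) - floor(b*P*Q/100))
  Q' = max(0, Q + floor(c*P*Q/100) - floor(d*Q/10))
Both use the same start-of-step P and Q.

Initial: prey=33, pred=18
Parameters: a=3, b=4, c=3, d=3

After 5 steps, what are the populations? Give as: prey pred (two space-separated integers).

Step 1: prey: 33+9-23=19; pred: 18+17-5=30
Step 2: prey: 19+5-22=2; pred: 30+17-9=38
Step 3: prey: 2+0-3=0; pred: 38+2-11=29
Step 4: prey: 0+0-0=0; pred: 29+0-8=21
Step 5: prey: 0+0-0=0; pred: 21+0-6=15

Answer: 0 15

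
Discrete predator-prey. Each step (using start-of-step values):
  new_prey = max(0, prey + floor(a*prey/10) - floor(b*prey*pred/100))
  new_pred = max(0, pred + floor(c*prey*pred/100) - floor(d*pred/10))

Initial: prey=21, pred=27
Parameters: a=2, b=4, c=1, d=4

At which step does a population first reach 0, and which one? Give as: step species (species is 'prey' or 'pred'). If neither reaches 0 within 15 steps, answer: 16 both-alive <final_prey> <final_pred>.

Answer: 16 both-alive 1 2

Derivation:
Step 1: prey: 21+4-22=3; pred: 27+5-10=22
Step 2: prey: 3+0-2=1; pred: 22+0-8=14
Step 3: prey: 1+0-0=1; pred: 14+0-5=9
Step 4: prey: 1+0-0=1; pred: 9+0-3=6
Step 5: prey: 1+0-0=1; pred: 6+0-2=4
Step 6: prey: 1+0-0=1; pred: 4+0-1=3
Step 7: prey: 1+0-0=1; pred: 3+0-1=2
Step 8: prey: 1+0-0=1; pred: 2+0-0=2
Steps 9-15: state stable at prey=1, pred=2 (no change)
No extinction within 15 steps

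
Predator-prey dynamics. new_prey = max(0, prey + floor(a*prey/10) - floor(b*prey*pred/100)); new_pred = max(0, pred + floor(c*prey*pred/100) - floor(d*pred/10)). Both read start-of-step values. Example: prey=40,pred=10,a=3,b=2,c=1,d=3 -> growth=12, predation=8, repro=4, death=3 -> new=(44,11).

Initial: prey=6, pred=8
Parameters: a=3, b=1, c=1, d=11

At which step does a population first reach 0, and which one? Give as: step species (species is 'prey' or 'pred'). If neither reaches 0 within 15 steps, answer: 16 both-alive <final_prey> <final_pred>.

Step 1: prey: 6+1-0=7; pred: 8+0-8=0
First extinction: pred at step 1

Answer: 1 pred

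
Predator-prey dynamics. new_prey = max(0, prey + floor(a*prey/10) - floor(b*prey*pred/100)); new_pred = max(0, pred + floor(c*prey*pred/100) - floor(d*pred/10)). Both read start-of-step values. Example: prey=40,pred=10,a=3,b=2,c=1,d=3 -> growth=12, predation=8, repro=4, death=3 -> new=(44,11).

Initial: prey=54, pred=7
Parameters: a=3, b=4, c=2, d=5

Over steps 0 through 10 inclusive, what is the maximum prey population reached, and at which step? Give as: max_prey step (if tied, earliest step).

Answer: 55 1

Derivation:
Step 1: prey: 54+16-15=55; pred: 7+7-3=11
Step 2: prey: 55+16-24=47; pred: 11+12-5=18
Step 3: prey: 47+14-33=28; pred: 18+16-9=25
Step 4: prey: 28+8-28=8; pred: 25+14-12=27
Step 5: prey: 8+2-8=2; pred: 27+4-13=18
Step 6: prey: 2+0-1=1; pred: 18+0-9=9
Step 7: prey: 1+0-0=1; pred: 9+0-4=5
Step 8: prey: 1+0-0=1; pred: 5+0-2=3
Step 9: prey: 1+0-0=1; pred: 3+0-1=2
Step 10: prey: 1+0-0=1; pred: 2+0-1=1
Max prey = 55 at step 1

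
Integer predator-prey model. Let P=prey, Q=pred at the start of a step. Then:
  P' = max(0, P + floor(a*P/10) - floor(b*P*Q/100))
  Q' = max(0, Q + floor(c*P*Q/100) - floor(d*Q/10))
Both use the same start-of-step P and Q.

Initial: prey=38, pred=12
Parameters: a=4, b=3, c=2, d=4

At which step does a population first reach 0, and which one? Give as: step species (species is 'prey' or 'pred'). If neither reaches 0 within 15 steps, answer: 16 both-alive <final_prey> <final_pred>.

Answer: 16 both-alive 1 2

Derivation:
Step 1: prey: 38+15-13=40; pred: 12+9-4=17
Step 2: prey: 40+16-20=36; pred: 17+13-6=24
Step 3: prey: 36+14-25=25; pred: 24+17-9=32
Step 4: prey: 25+10-24=11; pred: 32+16-12=36
Step 5: prey: 11+4-11=4; pred: 36+7-14=29
Step 6: prey: 4+1-3=2; pred: 29+2-11=20
Step 7: prey: 2+0-1=1; pred: 20+0-8=12
Step 8: prey: 1+0-0=1; pred: 12+0-4=8
Step 9: prey: 1+0-0=1; pred: 8+0-3=5
Step 10: prey: 1+0-0=1; pred: 5+0-2=3
Step 11: prey: 1+0-0=1; pred: 3+0-1=2
Step 12: prey: 1+0-0=1; pred: 2+0-0=2
Steps 13-15: state stable at prey=1, pred=2 (no change)
No extinction within 15 steps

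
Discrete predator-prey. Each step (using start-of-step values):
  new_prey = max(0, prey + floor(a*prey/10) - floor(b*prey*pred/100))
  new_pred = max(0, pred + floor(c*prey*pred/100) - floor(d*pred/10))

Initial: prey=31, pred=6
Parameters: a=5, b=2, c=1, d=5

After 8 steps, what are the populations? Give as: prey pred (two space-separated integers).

Answer: 162 159

Derivation:
Step 1: prey: 31+15-3=43; pred: 6+1-3=4
Step 2: prey: 43+21-3=61; pred: 4+1-2=3
Step 3: prey: 61+30-3=88; pred: 3+1-1=3
Step 4: prey: 88+44-5=127; pred: 3+2-1=4
Step 5: prey: 127+63-10=180; pred: 4+5-2=7
Step 6: prey: 180+90-25=245; pred: 7+12-3=16
Step 7: prey: 245+122-78=289; pred: 16+39-8=47
Step 8: prey: 289+144-271=162; pred: 47+135-23=159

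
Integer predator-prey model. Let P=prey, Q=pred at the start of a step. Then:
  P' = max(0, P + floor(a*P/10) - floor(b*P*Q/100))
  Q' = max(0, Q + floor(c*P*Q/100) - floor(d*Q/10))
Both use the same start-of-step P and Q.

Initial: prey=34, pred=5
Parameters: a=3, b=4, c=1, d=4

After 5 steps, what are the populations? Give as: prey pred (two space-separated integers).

Step 1: prey: 34+10-6=38; pred: 5+1-2=4
Step 2: prey: 38+11-6=43; pred: 4+1-1=4
Step 3: prey: 43+12-6=49; pred: 4+1-1=4
Step 4: prey: 49+14-7=56; pred: 4+1-1=4
Step 5: prey: 56+16-8=64; pred: 4+2-1=5

Answer: 64 5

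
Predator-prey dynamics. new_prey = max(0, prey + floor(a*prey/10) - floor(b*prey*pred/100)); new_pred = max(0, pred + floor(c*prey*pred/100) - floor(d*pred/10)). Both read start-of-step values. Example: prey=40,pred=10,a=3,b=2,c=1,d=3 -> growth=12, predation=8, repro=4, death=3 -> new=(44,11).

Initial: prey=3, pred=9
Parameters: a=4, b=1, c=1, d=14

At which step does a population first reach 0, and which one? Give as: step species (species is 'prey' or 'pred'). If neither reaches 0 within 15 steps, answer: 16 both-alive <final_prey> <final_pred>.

Answer: 1 pred

Derivation:
Step 1: prey: 3+1-0=4; pred: 9+0-12=0
First extinction: pred at step 1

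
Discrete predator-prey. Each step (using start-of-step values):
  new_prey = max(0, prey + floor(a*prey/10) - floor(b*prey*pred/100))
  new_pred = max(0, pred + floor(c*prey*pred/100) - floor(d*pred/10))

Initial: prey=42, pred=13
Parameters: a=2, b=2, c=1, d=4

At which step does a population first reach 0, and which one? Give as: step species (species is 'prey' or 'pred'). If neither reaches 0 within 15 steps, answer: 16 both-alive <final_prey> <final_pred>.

Answer: 16 both-alive 43 7

Derivation:
Step 1: prey: 42+8-10=40; pred: 13+5-5=13
Step 2: prey: 40+8-10=38; pred: 13+5-5=13
Step 3: prey: 38+7-9=36; pred: 13+4-5=12
Step 4: prey: 36+7-8=35; pred: 12+4-4=12
Step 5: prey: 35+7-8=34; pred: 12+4-4=12
Step 6: prey: 34+6-8=32; pred: 12+4-4=12
Step 7: prey: 32+6-7=31; pred: 12+3-4=11
Step 8: prey: 31+6-6=31; pred: 11+3-4=10
Step 9: prey: 31+6-6=31; pred: 10+3-4=9
Step 10: prey: 31+6-5=32; pred: 9+2-3=8
Step 11: prey: 32+6-5=33; pred: 8+2-3=7
Step 12: prey: 33+6-4=35; pred: 7+2-2=7
Step 13: prey: 35+7-4=38; pred: 7+2-2=7
Step 14: prey: 38+7-5=40; pred: 7+2-2=7
Step 15: prey: 40+8-5=43; pred: 7+2-2=7
No extinction within 15 steps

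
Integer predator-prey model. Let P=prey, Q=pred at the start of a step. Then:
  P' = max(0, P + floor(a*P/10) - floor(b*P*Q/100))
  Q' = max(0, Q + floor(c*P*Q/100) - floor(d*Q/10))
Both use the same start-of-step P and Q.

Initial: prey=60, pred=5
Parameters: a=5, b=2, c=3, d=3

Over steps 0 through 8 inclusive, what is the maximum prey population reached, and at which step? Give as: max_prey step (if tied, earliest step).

Step 1: prey: 60+30-6=84; pred: 5+9-1=13
Step 2: prey: 84+42-21=105; pred: 13+32-3=42
Step 3: prey: 105+52-88=69; pred: 42+132-12=162
Step 4: prey: 69+34-223=0; pred: 162+335-48=449
Step 5: prey: 0+0-0=0; pred: 449+0-134=315
Step 6: prey: 0+0-0=0; pred: 315+0-94=221
Step 7: prey: 0+0-0=0; pred: 221+0-66=155
Step 8: prey: 0+0-0=0; pred: 155+0-46=109
Max prey = 105 at step 2

Answer: 105 2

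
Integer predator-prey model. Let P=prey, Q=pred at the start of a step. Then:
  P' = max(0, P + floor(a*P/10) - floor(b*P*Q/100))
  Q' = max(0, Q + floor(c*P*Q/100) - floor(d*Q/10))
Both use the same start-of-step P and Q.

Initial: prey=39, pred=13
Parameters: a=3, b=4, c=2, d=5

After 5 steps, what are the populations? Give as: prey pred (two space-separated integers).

Answer: 6 7

Derivation:
Step 1: prey: 39+11-20=30; pred: 13+10-6=17
Step 2: prey: 30+9-20=19; pred: 17+10-8=19
Step 3: prey: 19+5-14=10; pred: 19+7-9=17
Step 4: prey: 10+3-6=7; pred: 17+3-8=12
Step 5: prey: 7+2-3=6; pred: 12+1-6=7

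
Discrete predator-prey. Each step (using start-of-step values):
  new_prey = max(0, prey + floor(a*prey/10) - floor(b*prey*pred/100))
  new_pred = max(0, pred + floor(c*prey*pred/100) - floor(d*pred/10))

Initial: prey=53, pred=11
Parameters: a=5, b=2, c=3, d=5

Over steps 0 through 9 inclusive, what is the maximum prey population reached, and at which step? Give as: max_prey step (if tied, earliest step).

Answer: 71 2

Derivation:
Step 1: prey: 53+26-11=68; pred: 11+17-5=23
Step 2: prey: 68+34-31=71; pred: 23+46-11=58
Step 3: prey: 71+35-82=24; pred: 58+123-29=152
Step 4: prey: 24+12-72=0; pred: 152+109-76=185
Step 5: prey: 0+0-0=0; pred: 185+0-92=93
Step 6: prey: 0+0-0=0; pred: 93+0-46=47
Step 7: prey: 0+0-0=0; pred: 47+0-23=24
Step 8: prey: 0+0-0=0; pred: 24+0-12=12
Step 9: prey: 0+0-0=0; pred: 12+0-6=6
Max prey = 71 at step 2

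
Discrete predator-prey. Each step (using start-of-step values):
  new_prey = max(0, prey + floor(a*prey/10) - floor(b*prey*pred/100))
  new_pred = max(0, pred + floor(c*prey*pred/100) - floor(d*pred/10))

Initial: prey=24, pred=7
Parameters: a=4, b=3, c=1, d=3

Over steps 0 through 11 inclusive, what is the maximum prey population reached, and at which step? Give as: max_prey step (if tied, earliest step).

Step 1: prey: 24+9-5=28; pred: 7+1-2=6
Step 2: prey: 28+11-5=34; pred: 6+1-1=6
Step 3: prey: 34+13-6=41; pred: 6+2-1=7
Step 4: prey: 41+16-8=49; pred: 7+2-2=7
Step 5: prey: 49+19-10=58; pred: 7+3-2=8
Step 6: prey: 58+23-13=68; pred: 8+4-2=10
Step 7: prey: 68+27-20=75; pred: 10+6-3=13
Step 8: prey: 75+30-29=76; pred: 13+9-3=19
Step 9: prey: 76+30-43=63; pred: 19+14-5=28
Step 10: prey: 63+25-52=36; pred: 28+17-8=37
Step 11: prey: 36+14-39=11; pred: 37+13-11=39
Max prey = 76 at step 8

Answer: 76 8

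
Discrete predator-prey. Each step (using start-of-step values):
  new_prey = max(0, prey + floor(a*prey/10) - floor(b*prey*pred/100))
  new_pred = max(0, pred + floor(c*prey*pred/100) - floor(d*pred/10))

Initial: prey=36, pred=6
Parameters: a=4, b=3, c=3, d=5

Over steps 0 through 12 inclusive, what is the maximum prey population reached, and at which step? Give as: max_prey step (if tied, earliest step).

Answer: 50 2

Derivation:
Step 1: prey: 36+14-6=44; pred: 6+6-3=9
Step 2: prey: 44+17-11=50; pred: 9+11-4=16
Step 3: prey: 50+20-24=46; pred: 16+24-8=32
Step 4: prey: 46+18-44=20; pred: 32+44-16=60
Step 5: prey: 20+8-36=0; pred: 60+36-30=66
Step 6: prey: 0+0-0=0; pred: 66+0-33=33
Step 7: prey: 0+0-0=0; pred: 33+0-16=17
Step 8: prey: 0+0-0=0; pred: 17+0-8=9
Step 9: prey: 0+0-0=0; pred: 9+0-4=5
Step 10: prey: 0+0-0=0; pred: 5+0-2=3
Step 11: prey: 0+0-0=0; pred: 3+0-1=2
Step 12: prey: 0+0-0=0; pred: 2+0-1=1
Max prey = 50 at step 2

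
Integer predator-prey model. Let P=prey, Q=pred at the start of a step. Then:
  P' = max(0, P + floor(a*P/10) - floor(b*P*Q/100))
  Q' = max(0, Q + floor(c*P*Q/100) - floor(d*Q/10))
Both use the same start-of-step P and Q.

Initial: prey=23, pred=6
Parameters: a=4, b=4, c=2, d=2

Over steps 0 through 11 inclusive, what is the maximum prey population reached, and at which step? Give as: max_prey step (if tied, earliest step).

Step 1: prey: 23+9-5=27; pred: 6+2-1=7
Step 2: prey: 27+10-7=30; pred: 7+3-1=9
Step 3: prey: 30+12-10=32; pred: 9+5-1=13
Step 4: prey: 32+12-16=28; pred: 13+8-2=19
Step 5: prey: 28+11-21=18; pred: 19+10-3=26
Step 6: prey: 18+7-18=7; pred: 26+9-5=30
Step 7: prey: 7+2-8=1; pred: 30+4-6=28
Step 8: prey: 1+0-1=0; pred: 28+0-5=23
Step 9: prey: 0+0-0=0; pred: 23+0-4=19
Step 10: prey: 0+0-0=0; pred: 19+0-3=16
Step 11: prey: 0+0-0=0; pred: 16+0-3=13
Max prey = 32 at step 3

Answer: 32 3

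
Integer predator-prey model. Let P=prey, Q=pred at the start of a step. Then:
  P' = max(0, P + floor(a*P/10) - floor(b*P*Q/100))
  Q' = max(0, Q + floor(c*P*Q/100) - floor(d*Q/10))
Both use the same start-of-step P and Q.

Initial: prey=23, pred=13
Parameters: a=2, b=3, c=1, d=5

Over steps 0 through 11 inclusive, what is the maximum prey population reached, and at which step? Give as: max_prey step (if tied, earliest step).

Answer: 53 11

Derivation:
Step 1: prey: 23+4-8=19; pred: 13+2-6=9
Step 2: prey: 19+3-5=17; pred: 9+1-4=6
Step 3: prey: 17+3-3=17; pred: 6+1-3=4
Step 4: prey: 17+3-2=18; pred: 4+0-2=2
Step 5: prey: 18+3-1=20; pred: 2+0-1=1
Step 6: prey: 20+4-0=24; pred: 1+0-0=1
Step 7: prey: 24+4-0=28; pred: 1+0-0=1
Step 8: prey: 28+5-0=33; pred: 1+0-0=1
Step 9: prey: 33+6-0=39; pred: 1+0-0=1
Step 10: prey: 39+7-1=45; pred: 1+0-0=1
Step 11: prey: 45+9-1=53; pred: 1+0-0=1
Max prey = 53 at step 11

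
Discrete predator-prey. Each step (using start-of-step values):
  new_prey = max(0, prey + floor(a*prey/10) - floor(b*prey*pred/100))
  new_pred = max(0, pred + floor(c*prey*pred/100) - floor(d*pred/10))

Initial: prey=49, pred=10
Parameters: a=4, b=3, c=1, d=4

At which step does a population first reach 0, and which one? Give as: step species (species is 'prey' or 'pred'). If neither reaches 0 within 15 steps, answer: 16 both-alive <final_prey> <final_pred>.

Answer: 16 both-alive 26 3

Derivation:
Step 1: prey: 49+19-14=54; pred: 10+4-4=10
Step 2: prey: 54+21-16=59; pred: 10+5-4=11
Step 3: prey: 59+23-19=63; pred: 11+6-4=13
Step 4: prey: 63+25-24=64; pred: 13+8-5=16
Step 5: prey: 64+25-30=59; pred: 16+10-6=20
Step 6: prey: 59+23-35=47; pred: 20+11-8=23
Step 7: prey: 47+18-32=33; pred: 23+10-9=24
Step 8: prey: 33+13-23=23; pred: 24+7-9=22
Step 9: prey: 23+9-15=17; pred: 22+5-8=19
Step 10: prey: 17+6-9=14; pred: 19+3-7=15
Step 11: prey: 14+5-6=13; pred: 15+2-6=11
Step 12: prey: 13+5-4=14; pred: 11+1-4=8
Step 13: prey: 14+5-3=16; pred: 8+1-3=6
Step 14: prey: 16+6-2=20; pred: 6+0-2=4
Step 15: prey: 20+8-2=26; pred: 4+0-1=3
No extinction within 15 steps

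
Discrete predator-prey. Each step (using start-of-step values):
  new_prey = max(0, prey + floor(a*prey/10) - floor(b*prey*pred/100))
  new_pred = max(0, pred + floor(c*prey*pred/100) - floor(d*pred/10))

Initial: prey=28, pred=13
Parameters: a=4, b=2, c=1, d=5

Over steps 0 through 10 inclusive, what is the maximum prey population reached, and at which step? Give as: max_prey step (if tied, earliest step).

Answer: 127 8

Derivation:
Step 1: prey: 28+11-7=32; pred: 13+3-6=10
Step 2: prey: 32+12-6=38; pred: 10+3-5=8
Step 3: prey: 38+15-6=47; pred: 8+3-4=7
Step 4: prey: 47+18-6=59; pred: 7+3-3=7
Step 5: prey: 59+23-8=74; pred: 7+4-3=8
Step 6: prey: 74+29-11=92; pred: 8+5-4=9
Step 7: prey: 92+36-16=112; pred: 9+8-4=13
Step 8: prey: 112+44-29=127; pred: 13+14-6=21
Step 9: prey: 127+50-53=124; pred: 21+26-10=37
Step 10: prey: 124+49-91=82; pred: 37+45-18=64
Max prey = 127 at step 8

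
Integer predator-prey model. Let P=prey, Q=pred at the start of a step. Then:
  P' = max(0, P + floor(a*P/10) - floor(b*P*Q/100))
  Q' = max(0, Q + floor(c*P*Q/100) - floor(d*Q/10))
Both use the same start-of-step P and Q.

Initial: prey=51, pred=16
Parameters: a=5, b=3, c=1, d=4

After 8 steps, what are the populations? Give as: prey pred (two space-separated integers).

Answer: 24 15

Derivation:
Step 1: prey: 51+25-24=52; pred: 16+8-6=18
Step 2: prey: 52+26-28=50; pred: 18+9-7=20
Step 3: prey: 50+25-30=45; pred: 20+10-8=22
Step 4: prey: 45+22-29=38; pred: 22+9-8=23
Step 5: prey: 38+19-26=31; pred: 23+8-9=22
Step 6: prey: 31+15-20=26; pred: 22+6-8=20
Step 7: prey: 26+13-15=24; pred: 20+5-8=17
Step 8: prey: 24+12-12=24; pred: 17+4-6=15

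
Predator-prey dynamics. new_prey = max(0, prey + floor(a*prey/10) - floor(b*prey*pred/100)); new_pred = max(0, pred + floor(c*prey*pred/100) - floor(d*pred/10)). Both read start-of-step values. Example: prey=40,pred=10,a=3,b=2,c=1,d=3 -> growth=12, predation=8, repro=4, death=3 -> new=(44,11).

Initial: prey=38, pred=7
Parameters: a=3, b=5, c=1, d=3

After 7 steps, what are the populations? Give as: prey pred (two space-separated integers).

Answer: 27 7

Derivation:
Step 1: prey: 38+11-13=36; pred: 7+2-2=7
Step 2: prey: 36+10-12=34; pred: 7+2-2=7
Step 3: prey: 34+10-11=33; pred: 7+2-2=7
Step 4: prey: 33+9-11=31; pred: 7+2-2=7
Step 5: prey: 31+9-10=30; pred: 7+2-2=7
Step 6: prey: 30+9-10=29; pred: 7+2-2=7
Step 7: prey: 29+8-10=27; pred: 7+2-2=7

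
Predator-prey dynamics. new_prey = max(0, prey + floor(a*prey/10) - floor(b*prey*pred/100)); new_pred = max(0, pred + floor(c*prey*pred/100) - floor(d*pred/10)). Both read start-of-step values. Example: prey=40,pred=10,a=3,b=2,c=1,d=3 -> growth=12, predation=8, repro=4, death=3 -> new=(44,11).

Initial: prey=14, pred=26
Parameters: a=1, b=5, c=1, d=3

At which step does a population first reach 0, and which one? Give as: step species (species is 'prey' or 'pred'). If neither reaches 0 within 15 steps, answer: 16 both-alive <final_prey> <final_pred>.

Step 1: prey: 14+1-18=0; pred: 26+3-7=22
First extinction: prey at step 1

Answer: 1 prey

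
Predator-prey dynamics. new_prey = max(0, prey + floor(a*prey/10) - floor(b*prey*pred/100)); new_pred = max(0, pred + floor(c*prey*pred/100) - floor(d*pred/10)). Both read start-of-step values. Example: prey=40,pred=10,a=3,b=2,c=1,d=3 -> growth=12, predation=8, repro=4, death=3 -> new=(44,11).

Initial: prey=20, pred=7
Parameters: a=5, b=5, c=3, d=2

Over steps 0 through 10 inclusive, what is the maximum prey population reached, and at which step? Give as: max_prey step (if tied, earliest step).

Answer: 23 1

Derivation:
Step 1: prey: 20+10-7=23; pred: 7+4-1=10
Step 2: prey: 23+11-11=23; pred: 10+6-2=14
Step 3: prey: 23+11-16=18; pred: 14+9-2=21
Step 4: prey: 18+9-18=9; pred: 21+11-4=28
Step 5: prey: 9+4-12=1; pred: 28+7-5=30
Step 6: prey: 1+0-1=0; pred: 30+0-6=24
Step 7: prey: 0+0-0=0; pred: 24+0-4=20
Step 8: prey: 0+0-0=0; pred: 20+0-4=16
Step 9: prey: 0+0-0=0; pred: 16+0-3=13
Step 10: prey: 0+0-0=0; pred: 13+0-2=11
Max prey = 23 at step 1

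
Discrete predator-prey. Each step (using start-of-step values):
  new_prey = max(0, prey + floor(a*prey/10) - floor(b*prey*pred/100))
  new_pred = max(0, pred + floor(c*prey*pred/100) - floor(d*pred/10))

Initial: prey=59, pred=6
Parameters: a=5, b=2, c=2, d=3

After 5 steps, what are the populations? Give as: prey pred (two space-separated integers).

Step 1: prey: 59+29-7=81; pred: 6+7-1=12
Step 2: prey: 81+40-19=102; pred: 12+19-3=28
Step 3: prey: 102+51-57=96; pred: 28+57-8=77
Step 4: prey: 96+48-147=0; pred: 77+147-23=201
Step 5: prey: 0+0-0=0; pred: 201+0-60=141

Answer: 0 141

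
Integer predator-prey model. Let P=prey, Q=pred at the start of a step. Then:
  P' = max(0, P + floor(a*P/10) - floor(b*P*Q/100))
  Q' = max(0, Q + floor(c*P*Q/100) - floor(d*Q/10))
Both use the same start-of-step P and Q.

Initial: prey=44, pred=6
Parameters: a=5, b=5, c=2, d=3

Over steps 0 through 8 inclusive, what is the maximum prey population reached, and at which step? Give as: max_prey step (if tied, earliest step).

Answer: 53 1

Derivation:
Step 1: prey: 44+22-13=53; pred: 6+5-1=10
Step 2: prey: 53+26-26=53; pred: 10+10-3=17
Step 3: prey: 53+26-45=34; pred: 17+18-5=30
Step 4: prey: 34+17-51=0; pred: 30+20-9=41
Step 5: prey: 0+0-0=0; pred: 41+0-12=29
Step 6: prey: 0+0-0=0; pred: 29+0-8=21
Step 7: prey: 0+0-0=0; pred: 21+0-6=15
Step 8: prey: 0+0-0=0; pred: 15+0-4=11
Max prey = 53 at step 1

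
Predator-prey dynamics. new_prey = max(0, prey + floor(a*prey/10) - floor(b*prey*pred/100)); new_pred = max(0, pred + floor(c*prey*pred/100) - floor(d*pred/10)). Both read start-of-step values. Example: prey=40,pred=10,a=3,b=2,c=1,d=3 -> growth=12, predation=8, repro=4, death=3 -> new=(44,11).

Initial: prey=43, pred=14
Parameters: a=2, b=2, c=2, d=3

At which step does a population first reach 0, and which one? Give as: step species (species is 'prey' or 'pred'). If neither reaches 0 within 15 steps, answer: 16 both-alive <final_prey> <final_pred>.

Step 1: prey: 43+8-12=39; pred: 14+12-4=22
Step 2: prey: 39+7-17=29; pred: 22+17-6=33
Step 3: prey: 29+5-19=15; pred: 33+19-9=43
Step 4: prey: 15+3-12=6; pred: 43+12-12=43
Step 5: prey: 6+1-5=2; pred: 43+5-12=36
Step 6: prey: 2+0-1=1; pred: 36+1-10=27
Step 7: prey: 1+0-0=1; pred: 27+0-8=19
Step 8: prey: 1+0-0=1; pred: 19+0-5=14
Step 9: prey: 1+0-0=1; pred: 14+0-4=10
Step 10: prey: 1+0-0=1; pred: 10+0-3=7
Step 11: prey: 1+0-0=1; pred: 7+0-2=5
Step 12: prey: 1+0-0=1; pred: 5+0-1=4
Step 13: prey: 1+0-0=1; pred: 4+0-1=3
Step 14: prey: 1+0-0=1; pred: 3+0-0=3
Steps 15-15: state stable at prey=1, pred=3 (no change)
No extinction within 15 steps

Answer: 16 both-alive 1 3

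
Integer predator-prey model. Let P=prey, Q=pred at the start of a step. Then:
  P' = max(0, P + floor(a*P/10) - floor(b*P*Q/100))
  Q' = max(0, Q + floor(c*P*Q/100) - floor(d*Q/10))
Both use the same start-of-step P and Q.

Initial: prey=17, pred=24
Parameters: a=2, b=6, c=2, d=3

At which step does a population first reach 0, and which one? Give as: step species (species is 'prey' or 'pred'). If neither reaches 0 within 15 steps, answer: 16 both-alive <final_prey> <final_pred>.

Step 1: prey: 17+3-24=0; pred: 24+8-7=25
First extinction: prey at step 1

Answer: 1 prey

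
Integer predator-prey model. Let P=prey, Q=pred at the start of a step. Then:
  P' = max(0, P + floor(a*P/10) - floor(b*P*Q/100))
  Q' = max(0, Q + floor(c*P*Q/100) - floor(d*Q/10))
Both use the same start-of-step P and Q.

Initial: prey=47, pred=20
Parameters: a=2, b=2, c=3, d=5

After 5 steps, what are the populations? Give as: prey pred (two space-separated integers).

Answer: 0 16

Derivation:
Step 1: prey: 47+9-18=38; pred: 20+28-10=38
Step 2: prey: 38+7-28=17; pred: 38+43-19=62
Step 3: prey: 17+3-21=0; pred: 62+31-31=62
Step 4: prey: 0+0-0=0; pred: 62+0-31=31
Step 5: prey: 0+0-0=0; pred: 31+0-15=16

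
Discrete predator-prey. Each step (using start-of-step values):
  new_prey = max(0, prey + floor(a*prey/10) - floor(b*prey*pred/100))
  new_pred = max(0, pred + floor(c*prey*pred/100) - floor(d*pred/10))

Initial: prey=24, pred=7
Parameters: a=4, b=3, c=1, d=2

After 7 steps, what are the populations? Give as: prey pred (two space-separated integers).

Answer: 49 21

Derivation:
Step 1: prey: 24+9-5=28; pred: 7+1-1=7
Step 2: prey: 28+11-5=34; pred: 7+1-1=7
Step 3: prey: 34+13-7=40; pred: 7+2-1=8
Step 4: prey: 40+16-9=47; pred: 8+3-1=10
Step 5: prey: 47+18-14=51; pred: 10+4-2=12
Step 6: prey: 51+20-18=53; pred: 12+6-2=16
Step 7: prey: 53+21-25=49; pred: 16+8-3=21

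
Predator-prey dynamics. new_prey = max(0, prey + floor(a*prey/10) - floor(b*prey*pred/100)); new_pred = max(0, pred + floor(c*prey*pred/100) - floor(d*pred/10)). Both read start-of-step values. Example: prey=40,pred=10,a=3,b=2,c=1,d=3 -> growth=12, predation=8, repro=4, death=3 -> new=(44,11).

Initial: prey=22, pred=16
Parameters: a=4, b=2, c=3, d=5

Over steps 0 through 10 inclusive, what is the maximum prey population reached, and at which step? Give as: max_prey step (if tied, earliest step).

Step 1: prey: 22+8-7=23; pred: 16+10-8=18
Step 2: prey: 23+9-8=24; pred: 18+12-9=21
Step 3: prey: 24+9-10=23; pred: 21+15-10=26
Step 4: prey: 23+9-11=21; pred: 26+17-13=30
Step 5: prey: 21+8-12=17; pred: 30+18-15=33
Step 6: prey: 17+6-11=12; pred: 33+16-16=33
Step 7: prey: 12+4-7=9; pred: 33+11-16=28
Step 8: prey: 9+3-5=7; pred: 28+7-14=21
Step 9: prey: 7+2-2=7; pred: 21+4-10=15
Step 10: prey: 7+2-2=7; pred: 15+3-7=11
Max prey = 24 at step 2

Answer: 24 2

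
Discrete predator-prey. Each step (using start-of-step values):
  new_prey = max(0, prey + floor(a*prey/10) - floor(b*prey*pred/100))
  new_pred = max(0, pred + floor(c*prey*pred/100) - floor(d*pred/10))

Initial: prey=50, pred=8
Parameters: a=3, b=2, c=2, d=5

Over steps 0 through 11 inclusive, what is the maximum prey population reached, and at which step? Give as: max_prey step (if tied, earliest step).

Answer: 61 2

Derivation:
Step 1: prey: 50+15-8=57; pred: 8+8-4=12
Step 2: prey: 57+17-13=61; pred: 12+13-6=19
Step 3: prey: 61+18-23=56; pred: 19+23-9=33
Step 4: prey: 56+16-36=36; pred: 33+36-16=53
Step 5: prey: 36+10-38=8; pred: 53+38-26=65
Step 6: prey: 8+2-10=0; pred: 65+10-32=43
Step 7: prey: 0+0-0=0; pred: 43+0-21=22
Step 8: prey: 0+0-0=0; pred: 22+0-11=11
Step 9: prey: 0+0-0=0; pred: 11+0-5=6
Step 10: prey: 0+0-0=0; pred: 6+0-3=3
Step 11: prey: 0+0-0=0; pred: 3+0-1=2
Max prey = 61 at step 2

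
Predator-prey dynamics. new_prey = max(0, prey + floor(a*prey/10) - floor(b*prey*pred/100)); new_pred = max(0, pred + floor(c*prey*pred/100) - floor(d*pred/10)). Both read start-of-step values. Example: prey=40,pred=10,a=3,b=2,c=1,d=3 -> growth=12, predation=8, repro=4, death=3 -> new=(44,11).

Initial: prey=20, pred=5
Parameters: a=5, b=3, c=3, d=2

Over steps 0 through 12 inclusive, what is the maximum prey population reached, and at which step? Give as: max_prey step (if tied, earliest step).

Answer: 41 3

Derivation:
Step 1: prey: 20+10-3=27; pred: 5+3-1=7
Step 2: prey: 27+13-5=35; pred: 7+5-1=11
Step 3: prey: 35+17-11=41; pred: 11+11-2=20
Step 4: prey: 41+20-24=37; pred: 20+24-4=40
Step 5: prey: 37+18-44=11; pred: 40+44-8=76
Step 6: prey: 11+5-25=0; pred: 76+25-15=86
Step 7: prey: 0+0-0=0; pred: 86+0-17=69
Step 8: prey: 0+0-0=0; pred: 69+0-13=56
Step 9: prey: 0+0-0=0; pred: 56+0-11=45
Step 10: prey: 0+0-0=0; pred: 45+0-9=36
Step 11: prey: 0+0-0=0; pred: 36+0-7=29
Step 12: prey: 0+0-0=0; pred: 29+0-5=24
Max prey = 41 at step 3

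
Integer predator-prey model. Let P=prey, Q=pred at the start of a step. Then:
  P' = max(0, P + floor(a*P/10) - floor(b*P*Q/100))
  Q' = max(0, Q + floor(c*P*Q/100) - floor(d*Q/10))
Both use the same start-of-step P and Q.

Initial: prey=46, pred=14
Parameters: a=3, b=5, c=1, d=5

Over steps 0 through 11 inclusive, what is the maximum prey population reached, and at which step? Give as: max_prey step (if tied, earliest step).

Step 1: prey: 46+13-32=27; pred: 14+6-7=13
Step 2: prey: 27+8-17=18; pred: 13+3-6=10
Step 3: prey: 18+5-9=14; pred: 10+1-5=6
Step 4: prey: 14+4-4=14; pred: 6+0-3=3
Step 5: prey: 14+4-2=16; pred: 3+0-1=2
Step 6: prey: 16+4-1=19; pred: 2+0-1=1
Step 7: prey: 19+5-0=24; pred: 1+0-0=1
Step 8: prey: 24+7-1=30; pred: 1+0-0=1
Step 9: prey: 30+9-1=38; pred: 1+0-0=1
Step 10: prey: 38+11-1=48; pred: 1+0-0=1
Step 11: prey: 48+14-2=60; pred: 1+0-0=1
Max prey = 60 at step 11

Answer: 60 11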